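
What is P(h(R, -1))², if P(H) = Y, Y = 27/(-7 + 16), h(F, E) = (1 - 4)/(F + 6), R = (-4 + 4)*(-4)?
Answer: 9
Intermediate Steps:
R = 0 (R = 0*(-4) = 0)
h(F, E) = -3/(6 + F)
Y = 3 (Y = 27/9 = 27*(⅑) = 3)
P(H) = 3
P(h(R, -1))² = 3² = 9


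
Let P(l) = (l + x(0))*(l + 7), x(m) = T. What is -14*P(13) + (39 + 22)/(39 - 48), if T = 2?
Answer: -37861/9 ≈ -4206.8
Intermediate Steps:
x(m) = 2
P(l) = (2 + l)*(7 + l) (P(l) = (l + 2)*(l + 7) = (2 + l)*(7 + l))
-14*P(13) + (39 + 22)/(39 - 48) = -14*(14 + 13² + 9*13) + (39 + 22)/(39 - 48) = -14*(14 + 169 + 117) + 61/(-9) = -14*300 + 61*(-⅑) = -4200 - 61/9 = -37861/9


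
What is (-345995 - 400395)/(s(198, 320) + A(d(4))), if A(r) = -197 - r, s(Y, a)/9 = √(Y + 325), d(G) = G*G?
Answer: 26496845/501 + 373195*√523/167 ≈ 1.0399e+5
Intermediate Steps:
d(G) = G²
s(Y, a) = 9*√(325 + Y) (s(Y, a) = 9*√(Y + 325) = 9*√(325 + Y))
(-345995 - 400395)/(s(198, 320) + A(d(4))) = (-345995 - 400395)/(9*√(325 + 198) + (-197 - 1*4²)) = -746390/(9*√523 + (-197 - 1*16)) = -746390/(9*√523 + (-197 - 16)) = -746390/(9*√523 - 213) = -746390/(-213 + 9*√523)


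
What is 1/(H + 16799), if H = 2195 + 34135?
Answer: 1/53129 ≈ 1.8822e-5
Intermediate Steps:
H = 36330
1/(H + 16799) = 1/(36330 + 16799) = 1/53129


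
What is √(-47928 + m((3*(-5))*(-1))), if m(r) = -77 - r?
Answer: 98*I*√5 ≈ 219.13*I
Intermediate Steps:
√(-47928 + m((3*(-5))*(-1))) = √(-47928 + (-77 - 3*(-5)*(-1))) = √(-47928 + (-77 - (-15)*(-1))) = √(-47928 + (-77 - 1*15)) = √(-47928 + (-77 - 15)) = √(-47928 - 92) = √(-48020) = 98*I*√5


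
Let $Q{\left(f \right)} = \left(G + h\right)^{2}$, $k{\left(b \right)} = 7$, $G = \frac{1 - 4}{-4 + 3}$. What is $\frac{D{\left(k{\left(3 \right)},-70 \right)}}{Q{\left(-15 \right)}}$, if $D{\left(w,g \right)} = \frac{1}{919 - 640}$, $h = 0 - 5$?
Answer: $\frac{1}{1116} \approx 0.00089606$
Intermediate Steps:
$G = 3$ ($G = - \frac{3}{-1} = \left(-3\right) \left(-1\right) = 3$)
$h = -5$ ($h = 0 - 5 = -5$)
$Q{\left(f \right)} = 4$ ($Q{\left(f \right)} = \left(3 - 5\right)^{2} = \left(-2\right)^{2} = 4$)
$D{\left(w,g \right)} = \frac{1}{279}$
$\frac{D{\left(k{\left(3 \right)},-70 \right)}}{Q{\left(-15 \right)}} = \frac{1}{279 \cdot 4} = \frac{1}{279} \cdot \frac{1}{4} = \frac{1}{1116}$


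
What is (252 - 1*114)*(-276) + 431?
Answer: -37657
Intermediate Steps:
(252 - 1*114)*(-276) + 431 = (252 - 114)*(-276) + 431 = 138*(-276) + 431 = -38088 + 431 = -37657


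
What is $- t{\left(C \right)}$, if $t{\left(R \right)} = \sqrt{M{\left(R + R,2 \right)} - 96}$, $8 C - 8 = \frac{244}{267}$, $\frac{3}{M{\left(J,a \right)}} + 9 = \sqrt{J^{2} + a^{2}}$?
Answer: $- \frac{i \sqrt{231489 - 96 \sqrt{639181}}}{\sqrt{2403 - \sqrt{639181}}} \approx - 9.8234 i$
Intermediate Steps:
$M{\left(J,a \right)} = \frac{3}{-9 + \sqrt{J^{2} + a^{2}}}$
$C = \frac{595}{534}$ ($C = 1 + \frac{244 \cdot \frac{1}{267}}{8} = 1 + \frac{1}{8} \cdot \frac{244}{267} = 1 + \frac{61}{534} = \frac{595}{534} \approx 1.1142$)
$t{\left(R \right)} = \sqrt{-96 + \frac{3}{-9 + \sqrt{4 + 4 R^{2}}}}$ ($t{\left(R \right)} = \sqrt{\frac{3}{-9 + \sqrt{\left(R + R\right)^{2} + 2^{2}}} - 96} = \sqrt{\frac{3}{-9 + \sqrt{\left(2 R\right)^{2} + 4}} - 96} = \sqrt{\frac{3}{-9 + \sqrt{4 R^{2} + 4}} - 96} = \sqrt{\frac{3}{-9 + \sqrt{4 + 4 R^{2}}} - 96} = \sqrt{-96 + \frac{3}{-9 + \sqrt{4 + 4 R^{2}}}}$)
$- t{\left(C \right)} = - \sqrt{3} \sqrt{\frac{289 - 64 \sqrt{1 + \left(\frac{595}{534}\right)^{2}}}{-9 + 2 \sqrt{1 + \left(\frac{595}{534}\right)^{2}}}} = - \sqrt{3} \sqrt{\frac{289 - 64 \sqrt{1 + \frac{354025}{285156}}}{-9 + 2 \sqrt{1 + \frac{354025}{285156}}}} = - \sqrt{3} \sqrt{\frac{289 - 64 \sqrt{\frac{639181}{285156}}}{-9 + 2 \sqrt{\frac{639181}{285156}}}} = - \sqrt{3} \sqrt{\frac{289 - 64 \frac{\sqrt{639181}}{534}}{-9 + 2 \frac{\sqrt{639181}}{534}}} = - \sqrt{3} \sqrt{\frac{289 - \frac{32 \sqrt{639181}}{267}}{-9 + \frac{\sqrt{639181}}{267}}} = - \sqrt{3} \sqrt{289 - \frac{32 \sqrt{639181}}{267}} \frac{i}{\sqrt{9 - \frac{\sqrt{639181}}{267}}} = - \frac{i \sqrt{3} \sqrt{289 - \frac{32 \sqrt{639181}}{267}}}{\sqrt{9 - \frac{\sqrt{639181}}{267}}}$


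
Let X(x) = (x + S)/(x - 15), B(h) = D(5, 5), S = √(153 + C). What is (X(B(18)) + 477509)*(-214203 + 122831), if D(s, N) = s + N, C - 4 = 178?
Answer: -43630769604 + 91372*√335/5 ≈ -4.3630e+10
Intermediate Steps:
C = 182 (C = 4 + 178 = 182)
D(s, N) = N + s
S = √335 (S = √(153 + 182) = √335 ≈ 18.303)
B(h) = 10 (B(h) = 5 + 5 = 10)
X(x) = (x + √335)/(-15 + x) (X(x) = (x + √335)/(x - 15) = (x + √335)/(-15 + x))
(X(B(18)) + 477509)*(-214203 + 122831) = ((10 + √335)/(-15 + 10) + 477509)*(-214203 + 122831) = ((10 + √335)/(-5) + 477509)*(-91372) = (-(10 + √335)/5 + 477509)*(-91372) = ((-2 - √335/5) + 477509)*(-91372) = (477507 - √335/5)*(-91372) = -43630769604 + 91372*√335/5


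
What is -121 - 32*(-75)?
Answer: 2279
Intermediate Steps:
-121 - 32*(-75) = -121 + 2400 = 2279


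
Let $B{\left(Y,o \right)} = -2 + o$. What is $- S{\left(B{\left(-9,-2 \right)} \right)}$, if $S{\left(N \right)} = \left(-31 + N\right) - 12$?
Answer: $47$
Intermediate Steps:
$S{\left(N \right)} = -43 + N$
$- S{\left(B{\left(-9,-2 \right)} \right)} = - (-43 - 4) = \left(-1\right) \left(-47\right) = 47$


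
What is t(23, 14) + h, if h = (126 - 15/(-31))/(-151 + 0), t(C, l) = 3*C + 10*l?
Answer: 974408/4681 ≈ 208.16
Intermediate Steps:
h = -3921/4681 (h = (126 - 15*(-1/31))/(-151) = (126 + 15/31)*(-1/151) = (3921/31)*(-1/151) = -3921/4681 ≈ -0.83764)
t(23, 14) + h = (3*23 + 10*14) - 3921/4681 = (69 + 140) - 3921/4681 = 209 - 3921/4681 = 974408/4681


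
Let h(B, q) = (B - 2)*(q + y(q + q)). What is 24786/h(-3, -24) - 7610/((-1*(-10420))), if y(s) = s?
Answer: 709807/10420 ≈ 68.120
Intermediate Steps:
h(B, q) = 3*q*(-2 + B) (h(B, q) = (B - 2)*(q + (q + q)) = (-2 + B)*(q + 2*q) = (-2 + B)*(3*q) = 3*q*(-2 + B))
24786/h(-3, -24) - 7610/((-1*(-10420))) = 24786/((3*(-24)*(-2 - 3))) - 7610/((-1*(-10420))) = 24786/((3*(-24)*(-5))) - 7610/10420 = 24786/360 - 7610*1/10420 = 24786*(1/360) - 761/1042 = 1377/20 - 761/1042 = 709807/10420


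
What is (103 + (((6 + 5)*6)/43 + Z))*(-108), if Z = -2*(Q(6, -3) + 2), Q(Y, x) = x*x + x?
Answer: -411156/43 ≈ -9561.8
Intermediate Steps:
Q(Y, x) = x + x² (Q(Y, x) = x² + x = x + x²)
Z = -16 (Z = -2*(-3*(1 - 3) + 2) = -2*(-3*(-2) + 2) = -2*(6 + 2) = -2*8 = -16)
(103 + (((6 + 5)*6)/43 + Z))*(-108) = (103 + (((6 + 5)*6)/43 - 16))*(-108) = (103 + ((11*6)*(1/43) - 16))*(-108) = (103 + (66*(1/43) - 16))*(-108) = (103 + (66/43 - 16))*(-108) = (103 - 622/43)*(-108) = (3807/43)*(-108) = -411156/43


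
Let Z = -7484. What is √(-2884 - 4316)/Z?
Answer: -15*I*√2/1871 ≈ -0.011338*I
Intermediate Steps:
√(-2884 - 4316)/Z = √(-2884 - 4316)/(-7484) = √(-7200)*(-1/7484) = (60*I*√2)*(-1/7484) = -15*I*√2/1871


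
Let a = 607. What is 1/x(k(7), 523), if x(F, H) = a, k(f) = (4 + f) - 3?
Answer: 1/607 ≈ 0.0016474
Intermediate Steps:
k(f) = 1 + f
x(F, H) = 607
1/x(k(7), 523) = 1/607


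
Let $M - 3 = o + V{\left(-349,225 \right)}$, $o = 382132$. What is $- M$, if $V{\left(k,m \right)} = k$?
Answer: $-381786$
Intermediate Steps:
$M = 381786$ ($M = 3 + \left(382132 - 349\right) = 3 + 381783 = 381786$)
$- M = \left(-1\right) 381786 = -381786$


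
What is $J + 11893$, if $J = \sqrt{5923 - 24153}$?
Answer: $11893 + i \sqrt{18230} \approx 11893.0 + 135.02 i$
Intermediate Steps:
$J = i \sqrt{18230}$ ($J = \sqrt{-18230} = i \sqrt{18230} \approx 135.02 i$)
$J + 11893 = i \sqrt{18230} + 11893 = 11893 + i \sqrt{18230}$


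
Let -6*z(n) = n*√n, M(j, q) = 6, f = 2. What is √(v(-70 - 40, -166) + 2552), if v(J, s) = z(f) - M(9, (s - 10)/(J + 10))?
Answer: √(22914 - 3*√2)/3 ≈ 50.453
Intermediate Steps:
z(n) = -n^(3/2)/6 (z(n) = -n*√n/6 = -n^(3/2)/6)
v(J, s) = -6 - √2/3 (v(J, s) = -√2/3 - 1*6 = -√2/3 - 6 = -6 - √2/3)
√(v(-70 - 40, -166) + 2552) = √((-6 - √2/3) + 2552) = √(2546 - √2/3)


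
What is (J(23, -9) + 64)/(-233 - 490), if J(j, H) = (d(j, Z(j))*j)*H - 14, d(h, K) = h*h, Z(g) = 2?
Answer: 109453/723 ≈ 151.39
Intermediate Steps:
d(h, K) = h²
J(j, H) = -14 + H*j³ (J(j, H) = (j²*j)*H - 14 = j³*H - 14 = H*j³ - 14 = -14 + H*j³)
(J(23, -9) + 64)/(-233 - 490) = ((-14 - 9*23³) + 64)/(-233 - 490) = ((-14 - 9*12167) + 64)/(-723) = ((-14 - 109503) + 64)*(-1/723) = (-109517 + 64)*(-1/723) = -109453*(-1/723) = 109453/723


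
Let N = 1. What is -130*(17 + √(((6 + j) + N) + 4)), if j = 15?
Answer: -2210 - 130*√26 ≈ -2872.9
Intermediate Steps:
-130*(17 + √(((6 + j) + N) + 4)) = -130*(17 + √(((6 + 15) + 1) + 4)) = -130*(17 + √((21 + 1) + 4)) = -130*(17 + √(22 + 4)) = -130*(17 + √26) = -2210 - 130*√26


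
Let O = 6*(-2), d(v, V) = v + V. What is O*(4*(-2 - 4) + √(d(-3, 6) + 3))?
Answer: 288 - 12*√6 ≈ 258.61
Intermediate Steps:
d(v, V) = V + v
O = -12
O*(4*(-2 - 4) + √(d(-3, 6) + 3)) = -12*(4*(-2 - 4) + √((6 - 3) + 3)) = -12*(4*(-6) + √(3 + 3)) = -12*(-24 + √6) = 288 - 12*√6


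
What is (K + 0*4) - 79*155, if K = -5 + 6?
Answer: -12244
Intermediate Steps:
K = 1
(K + 0*4) - 79*155 = (1 + 0*4) - 79*155 = (1 + 0) - 12245 = 1 - 12245 = -12244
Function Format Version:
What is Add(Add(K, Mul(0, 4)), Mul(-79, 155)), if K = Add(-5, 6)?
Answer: -12244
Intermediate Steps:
K = 1
Add(Add(K, Mul(0, 4)), Mul(-79, 155)) = Add(Add(1, Mul(0, 4)), Mul(-79, 155)) = Add(Add(1, 0), -12245) = Add(1, -12245) = -12244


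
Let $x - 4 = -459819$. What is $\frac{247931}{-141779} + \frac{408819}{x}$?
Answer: $- \frac{171964341766}{65192110885} \approx -2.6378$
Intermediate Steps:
$x = -459815$ ($x = 4 - 459819 = -459815$)
$\frac{247931}{-141779} + \frac{408819}{x} = \frac{247931}{-141779} + \frac{408819}{-459815} = 247931 \left(- \frac{1}{141779}\right) + 408819 \left(- \frac{1}{459815}\right) = - \frac{247931}{141779} - \frac{408819}{459815} = - \frac{171964341766}{65192110885}$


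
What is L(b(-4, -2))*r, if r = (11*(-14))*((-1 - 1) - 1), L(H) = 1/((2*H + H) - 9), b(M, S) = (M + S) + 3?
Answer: -77/3 ≈ -25.667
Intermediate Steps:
b(M, S) = 3 + M + S
L(H) = 1/(-9 + 3*H) (L(H) = 1/(3*H - 9) = 1/(-9 + 3*H))
r = 462 (r = -154*(-2 - 1) = -154*(-3) = 462)
L(b(-4, -2))*r = (1/(3*(-3 + (3 - 4 - 2))))*462 = (1/(3*(-3 - 3)))*462 = ((1/3)/(-6))*462 = ((1/3)*(-1/6))*462 = -1/18*462 = -77/3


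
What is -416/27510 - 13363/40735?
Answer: -38456189/112061985 ≈ -0.34317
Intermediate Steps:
-416/27510 - 13363/40735 = -416*1/27510 - 13363*1/40735 = -208/13755 - 13363/40735 = -38456189/112061985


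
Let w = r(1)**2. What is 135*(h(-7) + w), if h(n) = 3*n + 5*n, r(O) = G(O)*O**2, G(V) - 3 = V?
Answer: -5400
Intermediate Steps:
G(V) = 3 + V
r(O) = O**2*(3 + O) (r(O) = (3 + O)*O**2 = O**2*(3 + O))
w = 16 (w = (1**2*(3 + 1))**2 = (1*4)**2 = 4**2 = 16)
h(n) = 8*n
135*(h(-7) + w) = 135*(8*(-7) + 16) = 135*(-56 + 16) = 135*(-40) = -5400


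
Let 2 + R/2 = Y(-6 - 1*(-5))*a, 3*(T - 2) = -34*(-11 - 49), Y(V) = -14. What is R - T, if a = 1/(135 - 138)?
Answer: -2030/3 ≈ -676.67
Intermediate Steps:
a = -⅓ (a = 1/(-3) = -⅓ ≈ -0.33333)
T = 682 (T = 2 + (-34*(-11 - 49))/3 = 2 + (-34*(-60))/3 = 2 + (⅓)*2040 = 2 + 680 = 682)
R = 16/3 (R = -4 + 2*(-14*(-⅓)) = -4 + 2*(14/3) = -4 + 28/3 = 16/3 ≈ 5.3333)
R - T = 16/3 - 1*682 = 16/3 - 682 = -2030/3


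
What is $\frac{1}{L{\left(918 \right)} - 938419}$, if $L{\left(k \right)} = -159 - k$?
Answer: $- \frac{1}{939496} \approx -1.0644 \cdot 10^{-6}$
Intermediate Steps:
$\frac{1}{L{\left(918 \right)} - 938419} = \frac{1}{\left(-159 - 918\right) - 938419} = \frac{1}{-1077 - 938419} = \frac{1}{-939496} = - \frac{1}{939496}$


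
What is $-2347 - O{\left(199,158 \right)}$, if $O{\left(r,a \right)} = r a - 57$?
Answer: $-33732$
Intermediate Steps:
$O{\left(r,a \right)} = -57 + a r$ ($O{\left(r,a \right)} = a r - 57 = -57 + a r$)
$-2347 - O{\left(199,158 \right)} = -2347 - \left(-57 + 158 \cdot 199\right) = -2347 - \left(-57 + 31442\right) = -2347 - 31385 = -33732$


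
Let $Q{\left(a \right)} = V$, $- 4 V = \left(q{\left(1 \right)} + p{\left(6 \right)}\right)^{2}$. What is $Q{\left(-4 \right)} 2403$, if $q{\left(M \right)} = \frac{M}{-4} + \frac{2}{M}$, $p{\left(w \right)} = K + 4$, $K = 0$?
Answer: $- \frac{1271187}{64} \approx -19862.0$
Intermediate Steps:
$p{\left(w \right)} = 4$ ($p{\left(w \right)} = 0 + 4 = 4$)
$q{\left(M \right)} = \frac{2}{M} - \frac{M}{4}$ ($q{\left(M \right)} = M \left(- \frac{1}{4}\right) + \frac{2}{M} = - \frac{M}{4} + \frac{2}{M} = \frac{2}{M} - \frac{M}{4}$)
$V = - \frac{529}{64}$ ($V = - \frac{\left(\left(\frac{2}{1} - \frac{1}{4}\right) + 4\right)^{2}}{4} = - \frac{\left(\left(2 \cdot 1 - \frac{1}{4}\right) + 4\right)^{2}}{4} = - \frac{\left(\left(2 - \frac{1}{4}\right) + 4\right)^{2}}{4} = - \frac{\left(\frac{7}{4} + 4\right)^{2}}{4} = - \frac{\left(\frac{23}{4}\right)^{2}}{4} = \left(- \frac{1}{4}\right) \frac{529}{16} = - \frac{529}{64} \approx -8.2656$)
$Q{\left(a \right)} = - \frac{529}{64}$
$Q{\left(-4 \right)} 2403 = \left(- \frac{529}{64}\right) 2403 = - \frac{1271187}{64}$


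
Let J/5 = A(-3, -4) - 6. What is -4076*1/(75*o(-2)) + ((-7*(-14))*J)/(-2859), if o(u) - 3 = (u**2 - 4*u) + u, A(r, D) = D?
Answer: -763976/309725 ≈ -2.4666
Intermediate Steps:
o(u) = 3 + u**2 - 3*u (o(u) = 3 + ((u**2 - 4*u) + u) = 3 + (u**2 - 3*u) = 3 + u**2 - 3*u)
J = -50 (J = 5*(-4 - 6) = 5*(-10) = -50)
-4076*1/(75*o(-2)) + ((-7*(-14))*J)/(-2859) = -4076*1/(75*(3 + (-2)**2 - 3*(-2))) + (-7*(-14)*(-50))/(-2859) = -4076*1/(75*(3 + 4 + 6)) + (98*(-50))*(-1/2859) = -4076/(75*13) - 4900*(-1/2859) = -4076/975 + 4900/2859 = -763976/309725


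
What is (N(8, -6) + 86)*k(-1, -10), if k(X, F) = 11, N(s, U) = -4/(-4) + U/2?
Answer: 924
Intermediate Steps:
N(s, U) = 1 + U/2 (N(s, U) = -4*(-1/4) + U*(1/2) = 1 + U/2)
(N(8, -6) + 86)*k(-1, -10) = ((1 + (1/2)*(-6)) + 86)*11 = ((1 - 3) + 86)*11 = (-2 + 86)*11 = 84*11 = 924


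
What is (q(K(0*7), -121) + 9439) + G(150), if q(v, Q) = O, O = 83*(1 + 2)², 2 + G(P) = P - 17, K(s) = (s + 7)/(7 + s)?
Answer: 10317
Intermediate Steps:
K(s) = 1 (K(s) = (7 + s)/(7 + s) = 1)
G(P) = -19 + P (G(P) = -2 + (P - 17) = -2 + (-17 + P) = -19 + P)
O = 747 (O = 83*3² = 83*9 = 747)
q(v, Q) = 747
(q(K(0*7), -121) + 9439) + G(150) = (747 + 9439) + (-19 + 150) = 10186 + 131 = 10317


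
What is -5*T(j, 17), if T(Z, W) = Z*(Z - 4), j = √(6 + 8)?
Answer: -70 + 20*√14 ≈ 4.8331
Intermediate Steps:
j = √14 ≈ 3.7417
T(Z, W) = Z*(-4 + Z)
-5*T(j, 17) = -5*√14*(-4 + √14)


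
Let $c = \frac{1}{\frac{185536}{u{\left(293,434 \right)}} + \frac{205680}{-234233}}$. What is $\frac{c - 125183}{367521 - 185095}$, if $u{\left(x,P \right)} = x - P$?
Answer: $- \frac{5443915119849397}{7933278908707168} \approx -0.68621$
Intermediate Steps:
$c = - \frac{33026853}{43487654768}$ ($c = \frac{1}{\frac{185536}{293 - 434} + \frac{205680}{-234233}} = \frac{1}{\frac{185536}{293 - 434} + 205680 \left(- \frac{1}{234233}\right)} = \frac{1}{\frac{185536}{-141} - \frac{205680}{234233}} = \frac{1}{185536 \left(- \frac{1}{141}\right) - \frac{205680}{234233}} = \frac{1}{- \frac{185536}{141} - \frac{205680}{234233}} = \frac{1}{- \frac{43487654768}{33026853}} = - \frac{33026853}{43487654768} \approx -0.00075945$)
$\frac{c - 125183}{367521 - 185095} = \frac{- \frac{33026853}{43487654768} - 125183}{367521 - 185095} = - \frac{5443915119849397}{43487654768 \cdot 182426} = \left(- \frac{5443915119849397}{43487654768}\right) \frac{1}{182426} = - \frac{5443915119849397}{7933278908707168}$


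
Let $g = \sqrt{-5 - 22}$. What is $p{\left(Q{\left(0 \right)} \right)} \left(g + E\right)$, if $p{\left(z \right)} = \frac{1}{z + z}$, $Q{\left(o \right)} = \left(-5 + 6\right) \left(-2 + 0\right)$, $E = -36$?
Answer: $9 - \frac{3 i \sqrt{3}}{4} \approx 9.0 - 1.299 i$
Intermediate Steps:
$Q{\left(o \right)} = -2$ ($Q{\left(o \right)} = 1 \left(-2\right) = -2$)
$p{\left(z \right)} = \frac{1}{2 z}$
$g = 3 i \sqrt{3}$ ($g = \sqrt{-27} = 3 i \sqrt{3} \approx 5.1962 i$)
$p{\left(Q{\left(0 \right)} \right)} \left(g + E\right) = \frac{1}{2 \left(-2\right)} \left(3 i \sqrt{3} - 36\right) = \frac{1}{2} \left(- \frac{1}{2}\right) \left(-36 + 3 i \sqrt{3}\right) = - \frac{-36 + 3 i \sqrt{3}}{4} = 9 - \frac{3 i \sqrt{3}}{4}$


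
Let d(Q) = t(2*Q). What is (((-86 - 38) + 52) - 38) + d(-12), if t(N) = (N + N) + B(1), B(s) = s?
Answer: -157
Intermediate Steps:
t(N) = 1 + 2*N (t(N) = (N + N) + 1 = 2*N + 1 = 1 + 2*N)
d(Q) = 1 + 4*Q (d(Q) = 1 + 2*(2*Q) = 1 + 4*Q)
(((-86 - 38) + 52) - 38) + d(-12) = (((-86 - 38) + 52) - 38) + (1 + 4*(-12)) = ((-124 + 52) - 38) + (1 - 48) = (-72 - 38) - 47 = -110 - 47 = -157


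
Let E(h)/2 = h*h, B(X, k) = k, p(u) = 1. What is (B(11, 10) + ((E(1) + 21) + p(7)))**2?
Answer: 1156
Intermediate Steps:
E(h) = 2*h**2 (E(h) = 2*(h*h) = 2*h**2)
(B(11, 10) + ((E(1) + 21) + p(7)))**2 = (10 + ((2*1**2 + 21) + 1))**2 = (10 + ((2*1 + 21) + 1))**2 = (10 + ((2 + 21) + 1))**2 = (10 + (23 + 1))**2 = (10 + 24)**2 = 34**2 = 1156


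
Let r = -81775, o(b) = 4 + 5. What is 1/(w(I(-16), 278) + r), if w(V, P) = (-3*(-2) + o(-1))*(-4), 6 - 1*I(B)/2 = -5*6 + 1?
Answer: -1/81835 ≈ -1.2220e-5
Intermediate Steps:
I(B) = 70 (I(B) = 12 - 2*(-5*6 + 1) = 12 - 2*(-30 + 1) = 12 - 2*(-29) = 12 + 58 = 70)
o(b) = 9
w(V, P) = -60 (w(V, P) = (-3*(-2) + 9)*(-4) = (6 + 9)*(-4) = 15*(-4) = -60)
1/(w(I(-16), 278) + r) = 1/(-60 - 81775) = 1/(-81835) = -1/81835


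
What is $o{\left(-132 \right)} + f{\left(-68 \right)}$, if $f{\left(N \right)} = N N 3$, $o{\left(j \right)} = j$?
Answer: $13740$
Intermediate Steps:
$f{\left(N \right)} = 3 N^{2}$ ($f{\left(N \right)} = N^{2} \cdot 3 = 3 N^{2}$)
$o{\left(-132 \right)} + f{\left(-68 \right)} = -132 + 3 \left(-68\right)^{2} = -132 + 3 \cdot 4624 = -132 + 13872 = 13740$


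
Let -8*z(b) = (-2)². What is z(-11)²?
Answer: ¼ ≈ 0.25000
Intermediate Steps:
z(b) = -½ (z(b) = -⅛*(-2)² = -⅛*4 = -½)
z(-11)² = (-½)² = ¼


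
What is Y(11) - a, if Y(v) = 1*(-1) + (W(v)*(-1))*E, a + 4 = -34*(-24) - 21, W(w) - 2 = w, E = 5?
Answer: -857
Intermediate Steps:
W(w) = 2 + w
a = 791 (a = -4 + (-34*(-24) - 21) = -4 + (816 - 21) = -4 + 795 = 791)
Y(v) = -11 - 5*v (Y(v) = 1*(-1) + ((2 + v)*(-1))*5 = -1 + (-2 - v)*5 = -1 + (-10 - 5*v) = -11 - 5*v)
Y(11) - a = (-11 - 5*11) - 1*791 = (-11 - 55) - 791 = -66 - 791 = -857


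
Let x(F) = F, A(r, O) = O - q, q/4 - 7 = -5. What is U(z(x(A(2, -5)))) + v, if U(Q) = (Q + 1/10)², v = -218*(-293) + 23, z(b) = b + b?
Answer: 6456781/100 ≈ 64568.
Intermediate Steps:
q = 8 (q = 28 + 4*(-5) = 28 - 20 = 8)
A(r, O) = -8 + O (A(r, O) = O - 1*8 = O - 8 = -8 + O)
z(b) = 2*b
v = 63897 (v = 63874 + 23 = 63897)
U(Q) = (⅒ + Q)² (U(Q) = (Q + ⅒)² = (⅒ + Q)²)
U(z(x(A(2, -5)))) + v = (1 + 10*(2*(-8 - 5)))²/100 + 63897 = (1 + 10*(2*(-13)))²/100 + 63897 = (1 + 10*(-26))²/100 + 63897 = (1 - 260)²/100 + 63897 = (1/100)*(-259)² + 63897 = (1/100)*67081 + 63897 = 67081/100 + 63897 = 6456781/100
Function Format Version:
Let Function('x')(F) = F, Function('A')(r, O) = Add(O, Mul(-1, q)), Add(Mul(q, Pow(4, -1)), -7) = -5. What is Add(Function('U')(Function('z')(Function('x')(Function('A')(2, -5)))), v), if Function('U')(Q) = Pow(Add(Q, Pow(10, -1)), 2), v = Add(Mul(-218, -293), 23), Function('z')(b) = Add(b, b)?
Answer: Rational(6456781, 100) ≈ 64568.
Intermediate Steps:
q = 8 (q = Add(28, Mul(4, -5)) = Add(28, -20) = 8)
Function('A')(r, O) = Add(-8, O) (Function('A')(r, O) = Add(O, Mul(-1, 8)) = Add(O, -8) = Add(-8, O))
Function('z')(b) = Mul(2, b)
v = 63897 (v = Add(63874, 23) = 63897)
Function('U')(Q) = Pow(Add(Rational(1, 10), Q), 2) (Function('U')(Q) = Pow(Add(Q, Rational(1, 10)), 2) = Pow(Add(Rational(1, 10), Q), 2))
Add(Function('U')(Function('z')(Function('x')(Function('A')(2, -5)))), v) = Add(Mul(Rational(1, 100), Pow(Add(1, Mul(10, Mul(2, Add(-8, -5)))), 2)), 63897) = Add(Mul(Rational(1, 100), Pow(Add(1, Mul(10, Mul(2, -13))), 2)), 63897) = Add(Mul(Rational(1, 100), Pow(Add(1, Mul(10, -26)), 2)), 63897) = Add(Mul(Rational(1, 100), Pow(Add(1, -260), 2)), 63897) = Add(Mul(Rational(1, 100), Pow(-259, 2)), 63897) = Add(Mul(Rational(1, 100), 67081), 63897) = Add(Rational(67081, 100), 63897) = Rational(6456781, 100)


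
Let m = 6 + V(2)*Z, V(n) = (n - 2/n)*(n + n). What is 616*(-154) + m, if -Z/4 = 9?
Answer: -95002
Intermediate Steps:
V(n) = 2*n*(n - 2/n) (V(n) = (n - 2/n)*(2*n) = 2*n*(n - 2/n))
Z = -36 (Z = -4*9 = -36)
m = -138 (m = 6 + (-4 + 2*2²)*(-36) = 6 + (-4 + 2*4)*(-36) = 6 + (-4 + 8)*(-36) = 6 + 4*(-36) = 6 - 144 = -138)
616*(-154) + m = 616*(-154) - 138 = -94864 - 138 = -95002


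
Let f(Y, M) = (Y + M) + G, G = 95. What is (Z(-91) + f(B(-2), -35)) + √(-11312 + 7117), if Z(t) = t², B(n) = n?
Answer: 8339 + I*√4195 ≈ 8339.0 + 64.769*I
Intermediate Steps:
f(Y, M) = 95 + M + Y (f(Y, M) = (Y + M) + 95 = (M + Y) + 95 = 95 + M + Y)
(Z(-91) + f(B(-2), -35)) + √(-11312 + 7117) = ((-91)² + (95 - 35 - 2)) + √(-11312 + 7117) = (8281 + 58) + √(-4195) = 8339 + I*√4195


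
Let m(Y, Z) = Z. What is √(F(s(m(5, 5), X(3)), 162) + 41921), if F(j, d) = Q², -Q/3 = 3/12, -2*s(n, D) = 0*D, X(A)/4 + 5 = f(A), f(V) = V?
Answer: √670745/4 ≈ 204.75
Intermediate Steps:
X(A) = -20 + 4*A
s(n, D) = 0 (s(n, D) = -0*D = -½*0 = 0)
Q = -¾ (Q = -9/12 = -3*¼ = -¾ ≈ -0.75000)
F(j, d) = 9/16 (F(j, d) = (-¾)² = 9/16)
√(F(s(m(5, 5), X(3)), 162) + 41921) = √(9/16 + 41921) = √(670745/16) = √670745/4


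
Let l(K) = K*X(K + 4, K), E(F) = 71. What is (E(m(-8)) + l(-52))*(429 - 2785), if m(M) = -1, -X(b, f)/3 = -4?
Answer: 1302868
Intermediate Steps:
X(b, f) = 12 (X(b, f) = -3*(-4) = 12)
l(K) = 12*K (l(K) = K*12 = 12*K)
(E(m(-8)) + l(-52))*(429 - 2785) = (71 + 12*(-52))*(429 - 2785) = (71 - 624)*(-2356) = -553*(-2356) = 1302868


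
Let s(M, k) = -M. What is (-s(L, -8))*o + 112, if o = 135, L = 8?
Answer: 1192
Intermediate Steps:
(-s(L, -8))*o + 112 = -(-1)*8*135 + 112 = -1*(-8)*135 + 112 = 8*135 + 112 = 1080 + 112 = 1192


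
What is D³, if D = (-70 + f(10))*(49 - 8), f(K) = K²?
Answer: 1860867000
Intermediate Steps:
D = 1230 (D = (-70 + 10²)*(49 - 8) = (-70 + 100)*41 = 30*41 = 1230)
D³ = 1230³ = 1860867000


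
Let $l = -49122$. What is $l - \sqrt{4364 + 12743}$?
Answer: $-49122 - \sqrt{17107} \approx -49253.0$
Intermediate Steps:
$l - \sqrt{4364 + 12743} = -49122 - \sqrt{4364 + 12743} = -49122 - \sqrt{17107}$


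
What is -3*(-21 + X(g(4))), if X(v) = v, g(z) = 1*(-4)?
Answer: 75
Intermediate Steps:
g(z) = -4
-3*(-21 + X(g(4))) = -3*(-21 - 4) = -3*(-25) = 75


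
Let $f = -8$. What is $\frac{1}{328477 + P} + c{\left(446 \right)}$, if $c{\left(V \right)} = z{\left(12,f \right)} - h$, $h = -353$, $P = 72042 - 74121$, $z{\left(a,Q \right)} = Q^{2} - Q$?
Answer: $\frac{138719151}{326398} \approx 425.0$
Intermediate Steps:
$P = -2079$ ($P = 72042 - 74121 = -2079$)
$c{\left(V \right)} = 425$ ($c{\left(V \right)} = - 8 \left(-1 - 8\right) - -353 = \left(-8\right) \left(-9\right) + 353 = 72 + 353 = 425$)
$\frac{1}{328477 + P} + c{\left(446 \right)} = \frac{1}{328477 - 2079} + 425 = \frac{1}{326398} + 425 = \frac{138719151}{326398}$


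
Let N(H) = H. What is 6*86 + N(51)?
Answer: 567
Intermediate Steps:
6*86 + N(51) = 6*86 + 51 = 516 + 51 = 567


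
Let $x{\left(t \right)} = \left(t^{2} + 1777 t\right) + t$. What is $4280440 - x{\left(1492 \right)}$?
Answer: $-598400$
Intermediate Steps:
$x{\left(t \right)} = t^{2} + 1778 t$
$4280440 - x{\left(1492 \right)} = 4280440 - 1492 \left(1778 + 1492\right) = 4280440 - 1492 \cdot 3270 = 4280440 - 4878840 = -598400$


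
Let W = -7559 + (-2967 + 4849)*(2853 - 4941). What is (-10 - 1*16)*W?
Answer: 102366550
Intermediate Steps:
W = -3937175 (W = -7559 + 1882*(-2088) = -7559 - 3929616 = -3937175)
(-10 - 1*16)*W = (-10 - 1*16)*(-3937175) = (-10 - 16)*(-3937175) = -26*(-3937175) = 102366550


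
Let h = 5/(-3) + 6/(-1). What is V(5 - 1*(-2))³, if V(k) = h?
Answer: -12167/27 ≈ -450.63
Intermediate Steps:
h = -23/3 (h = 5*(-⅓) + 6*(-1) = -5/3 - 6 = -23/3 ≈ -7.6667)
V(k) = -23/3
V(5 - 1*(-2))³ = (-23/3)³ = -12167/27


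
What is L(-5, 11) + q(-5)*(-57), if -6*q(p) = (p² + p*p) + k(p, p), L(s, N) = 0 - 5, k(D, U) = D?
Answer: 845/2 ≈ 422.50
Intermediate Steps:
L(s, N) = -5
q(p) = -p²/3 - p/6 (q(p) = -((p² + p*p) + p)/6 = -((p² + p²) + p)/6 = -(2*p² + p)/6 = -(p + 2*p²)/6 = -p²/3 - p/6)
L(-5, 11) + q(-5)*(-57) = -5 + ((⅙)*(-5)*(-1 - 2*(-5)))*(-57) = -5 + ((⅙)*(-5)*(-1 + 10))*(-57) = -5 + ((⅙)*(-5)*9)*(-57) = -5 - 15/2*(-57) = -5 + 855/2 = 845/2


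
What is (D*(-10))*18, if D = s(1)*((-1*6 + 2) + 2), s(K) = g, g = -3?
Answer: -1080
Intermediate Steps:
s(K) = -3
D = 6 (D = -3*((-1*6 + 2) + 2) = -3*((-6 + 2) + 2) = -3*(-4 + 2) = -3*(-2) = 6)
(D*(-10))*18 = (6*(-10))*18 = -60*18 = -1080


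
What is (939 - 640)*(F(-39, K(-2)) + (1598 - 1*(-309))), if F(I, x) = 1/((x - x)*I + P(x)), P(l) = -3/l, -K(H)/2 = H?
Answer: 1709383/3 ≈ 5.6979e+5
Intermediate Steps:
K(H) = -2*H
F(I, x) = -x/3 (F(I, x) = 1/((x - x)*I - 3/x) = 1/(0*I - 3/x) = 1/(0 - 3/x) = 1/(-3/x) = -x/3)
(939 - 640)*(F(-39, K(-2)) + (1598 - 1*(-309))) = (939 - 640)*(-(-2)*(-2)/3 + (1598 - 1*(-309))) = 299*(-1/3*4 + (1598 + 309)) = 299*(-4/3 + 1907) = 299*(5717/3) = 1709383/3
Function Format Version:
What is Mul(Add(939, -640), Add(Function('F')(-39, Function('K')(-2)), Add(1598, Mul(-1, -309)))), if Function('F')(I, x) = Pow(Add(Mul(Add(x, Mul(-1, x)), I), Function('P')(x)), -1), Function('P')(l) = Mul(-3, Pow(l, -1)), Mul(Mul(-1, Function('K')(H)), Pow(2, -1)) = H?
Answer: Rational(1709383, 3) ≈ 5.6979e+5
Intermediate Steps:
Function('K')(H) = Mul(-2, H)
Function('F')(I, x) = Mul(Rational(-1, 3), x) (Function('F')(I, x) = Pow(Add(Mul(Add(x, Mul(-1, x)), I), Mul(-3, Pow(x, -1))), -1) = Pow(Add(Mul(0, I), Mul(-3, Pow(x, -1))), -1) = Pow(Add(0, Mul(-3, Pow(x, -1))), -1) = Pow(Mul(-3, Pow(x, -1)), -1) = Mul(Rational(-1, 3), x))
Mul(Add(939, -640), Add(Function('F')(-39, Function('K')(-2)), Add(1598, Mul(-1, -309)))) = Mul(Add(939, -640), Add(Mul(Rational(-1, 3), Mul(-2, -2)), Add(1598, Mul(-1, -309)))) = Mul(299, Add(Mul(Rational(-1, 3), 4), Add(1598, 309))) = Mul(299, Add(Rational(-4, 3), 1907)) = Mul(299, Rational(5717, 3)) = Rational(1709383, 3)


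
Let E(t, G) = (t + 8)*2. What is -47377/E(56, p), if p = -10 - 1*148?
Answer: -47377/128 ≈ -370.13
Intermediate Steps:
p = -158 (p = -10 - 148 = -158)
E(t, G) = 16 + 2*t (E(t, G) = (8 + t)*2 = 16 + 2*t)
-47377/E(56, p) = -47377/(16 + 2*56) = -47377/(16 + 112) = -47377/128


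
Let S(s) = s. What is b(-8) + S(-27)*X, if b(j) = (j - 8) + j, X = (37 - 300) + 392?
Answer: -3507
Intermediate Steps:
X = 129 (X = -263 + 392 = 129)
b(j) = -8 + 2*j (b(j) = (-8 + j) + j = -8 + 2*j)
b(-8) + S(-27)*X = (-8 + 2*(-8)) - 27*129 = (-8 - 16) - 3483 = -24 - 3483 = -3507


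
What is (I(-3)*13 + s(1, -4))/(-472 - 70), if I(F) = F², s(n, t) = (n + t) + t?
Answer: -55/271 ≈ -0.20295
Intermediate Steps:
s(n, t) = n + 2*t
(I(-3)*13 + s(1, -4))/(-472 - 70) = ((-3)²*13 + (1 + 2*(-4)))/(-472 - 70) = (9*13 + (1 - 8))/(-542) = (117 - 7)*(-1/542) = 110*(-1/542) = -55/271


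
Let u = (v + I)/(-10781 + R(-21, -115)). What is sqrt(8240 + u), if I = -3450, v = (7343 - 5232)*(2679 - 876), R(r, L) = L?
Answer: sqrt(6505847013)/908 ≈ 88.831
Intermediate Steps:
v = 3806133 (v = 2111*1803 = 3806133)
u = -1267561/3632 (u = (3806133 - 3450)/(-10781 - 115) = 3802683/(-10896) = 3802683*(-1/10896) = -1267561/3632 ≈ -349.00)
sqrt(8240 + u) = sqrt(8240 - 1267561/3632) = sqrt(28660119/3632) = sqrt(6505847013)/908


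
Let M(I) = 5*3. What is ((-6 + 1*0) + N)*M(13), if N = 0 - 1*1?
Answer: -105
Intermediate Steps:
M(I) = 15
N = -1 (N = 0 - 1 = -1)
((-6 + 1*0) + N)*M(13) = ((-6 + 1*0) - 1)*15 = ((-6 + 0) - 1)*15 = (-6 - 1)*15 = -7*15 = -105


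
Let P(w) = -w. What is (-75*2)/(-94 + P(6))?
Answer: 3/2 ≈ 1.5000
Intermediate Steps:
(-75*2)/(-94 + P(6)) = (-75*2)/(-94 - 1*6) = -150/(-94 - 6) = -150/(-100) = -1/100*(-150) = 3/2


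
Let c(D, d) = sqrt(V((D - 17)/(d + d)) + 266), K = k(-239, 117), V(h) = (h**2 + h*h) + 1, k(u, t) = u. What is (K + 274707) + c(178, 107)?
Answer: 274468 + sqrt(12279374)/214 ≈ 2.7448e+5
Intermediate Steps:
V(h) = 1 + 2*h**2 (V(h) = (h**2 + h**2) + 1 = 2*h**2 + 1 = 1 + 2*h**2)
K = -239
c(D, d) = sqrt(267 + (-17 + D)**2/(2*d**2)) (c(D, d) = sqrt((1 + 2*((D - 17)/(d + d))**2) + 266) = sqrt((1 + 2*((-17 + D)/((2*d)))**2) + 266) = sqrt((1 + 2*((-17 + D)*(1/(2*d)))**2) + 266) = sqrt((1 + 2*((-17 + D)/(2*d))**2) + 266) = sqrt((1 + 2*((-17 + D)**2/(4*d**2))) + 266) = sqrt((1 + (-17 + D)**2/(2*d**2)) + 266) = sqrt(267 + (-17 + D)**2/(2*d**2)))
(K + 274707) + c(178, 107) = (-239 + 274707) + sqrt(2)*sqrt(534 + (-17 + 178)**2/107**2)/2 = 274468 + sqrt(2)*sqrt(534 + (1/11449)*161**2)/2 = 274468 + sqrt(2)*sqrt(534 + (1/11449)*25921)/2 = 274468 + sqrt(2)*sqrt(534 + 25921/11449)/2 = 274468 + sqrt(2)*sqrt(6139687/11449)/2 = 274468 + sqrt(2)*(sqrt(6139687)/107)/2 = 274468 + sqrt(12279374)/214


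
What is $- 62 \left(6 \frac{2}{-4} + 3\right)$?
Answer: $0$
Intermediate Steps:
$- 62 \left(6 \frac{2}{-4} + 3\right) = - 62 \left(6 \cdot 2 \left(- \frac{1}{4}\right) + 3\right) = - 62 \left(6 \left(- \frac{1}{2}\right) + 3\right) = - 62 \left(-3 + 3\right) = \left(-62\right) 0 = 0$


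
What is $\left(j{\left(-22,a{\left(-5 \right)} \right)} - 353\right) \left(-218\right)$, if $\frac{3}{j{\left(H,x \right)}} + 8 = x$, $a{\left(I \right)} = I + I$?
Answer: $\frac{230971}{3} \approx 76990.0$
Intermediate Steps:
$a{\left(I \right)} = 2 I$
$j{\left(H,x \right)} = \frac{3}{-8 + x}$
$\left(j{\left(-22,a{\left(-5 \right)} \right)} - 353\right) \left(-218\right) = \left(\frac{3}{-8 + 2 \left(-5\right)} - 353\right) \left(-218\right) = \left(\frac{3}{-8 - 10} - 353\right) \left(-218\right) = \left(\frac{3}{-18} - 353\right) \left(-218\right) = \left(3 \left(- \frac{1}{18}\right) - 353\right) \left(-218\right) = \left(- \frac{1}{6} - 353\right) \left(-218\right) = \left(- \frac{2119}{6}\right) \left(-218\right) = \frac{230971}{3}$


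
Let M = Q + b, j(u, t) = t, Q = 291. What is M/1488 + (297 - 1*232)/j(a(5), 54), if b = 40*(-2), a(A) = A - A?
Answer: 18019/13392 ≈ 1.3455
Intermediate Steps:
a(A) = 0
b = -80
M = 211 (M = 291 - 80 = 211)
M/1488 + (297 - 1*232)/j(a(5), 54) = 211/1488 + (297 - 1*232)/54 = 211*(1/1488) + (297 - 232)*(1/54) = 211/1488 + 65*(1/54) = 211/1488 + 65/54 = 18019/13392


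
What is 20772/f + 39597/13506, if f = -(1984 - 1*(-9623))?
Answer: 19895083/17418238 ≈ 1.1422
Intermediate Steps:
f = -11607 (f = -(1984 + 9623) = -1*11607 = -11607)
20772/f + 39597/13506 = 20772/(-11607) + 39597/13506 = 20772*(-1/11607) + 39597*(1/13506) = -6924/3869 + 13199/4502 = 19895083/17418238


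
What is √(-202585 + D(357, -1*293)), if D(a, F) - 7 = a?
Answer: 3*I*√22469 ≈ 449.69*I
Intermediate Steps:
D(a, F) = 7 + a
√(-202585 + D(357, -1*293)) = √(-202585 + (7 + 357)) = √(-202585 + 364) = √(-202221) = 3*I*√22469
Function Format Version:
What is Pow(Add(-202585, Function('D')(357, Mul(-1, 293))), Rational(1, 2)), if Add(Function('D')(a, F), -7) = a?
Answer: Mul(3, I, Pow(22469, Rational(1, 2))) ≈ Mul(449.69, I)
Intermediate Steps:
Function('D')(a, F) = Add(7, a)
Pow(Add(-202585, Function('D')(357, Mul(-1, 293))), Rational(1, 2)) = Pow(Add(-202585, Add(7, 357)), Rational(1, 2)) = Pow(Add(-202585, 364), Rational(1, 2)) = Pow(-202221, Rational(1, 2)) = Mul(3, I, Pow(22469, Rational(1, 2)))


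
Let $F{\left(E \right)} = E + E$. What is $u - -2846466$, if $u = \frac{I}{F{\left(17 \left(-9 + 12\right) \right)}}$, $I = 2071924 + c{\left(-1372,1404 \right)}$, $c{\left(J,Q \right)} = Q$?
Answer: $\frac{146206430}{51} \approx 2.8668 \cdot 10^{6}$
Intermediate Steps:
$I = 2073328$ ($I = 2071924 + 1404 = 2073328$)
$F{\left(E \right)} = 2 E$
$u = \frac{1036664}{51}$ ($u = \frac{2073328}{2 \cdot 17 \left(-9 + 12\right)} = \frac{2073328}{2 \cdot 17 \cdot 3} = \frac{2073328}{2 \cdot 51} = \frac{2073328}{102} = 2073328 \cdot \frac{1}{102} = \frac{1036664}{51} \approx 20327.0$)
$u - -2846466 = \frac{1036664}{51} - -2846466 = \frac{1036664}{51} + 2846466 = \frac{146206430}{51}$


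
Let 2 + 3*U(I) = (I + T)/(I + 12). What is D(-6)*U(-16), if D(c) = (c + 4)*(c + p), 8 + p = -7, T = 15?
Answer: -49/2 ≈ -24.500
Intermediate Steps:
p = -15 (p = -8 - 7 = -15)
U(I) = -2/3 + (15 + I)/(3*(12 + I)) (U(I) = -2/3 + ((I + 15)/(I + 12))/3 = -2/3 + ((15 + I)/(12 + I))/3 = -2/3 + (15 + I)/(3*(12 + I)))
D(c) = (-15 + c)*(4 + c) (D(c) = (c + 4)*(c - 15) = (4 + c)*(-15 + c) = (-15 + c)*(4 + c))
D(-6)*U(-16) = (-60 + (-6)**2 - 11*(-6))*((-9 - 1*(-16))/(3*(12 - 16))) = (-60 + 36 + 66)*((1/3)*(-9 + 16)/(-4)) = 42*((1/3)*(-1/4)*7) = 42*(-7/12) = -49/2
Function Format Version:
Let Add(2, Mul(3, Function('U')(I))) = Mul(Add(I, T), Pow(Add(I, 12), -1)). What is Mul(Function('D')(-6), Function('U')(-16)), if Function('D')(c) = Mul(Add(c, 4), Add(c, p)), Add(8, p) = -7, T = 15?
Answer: Rational(-49, 2) ≈ -24.500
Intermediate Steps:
p = -15 (p = Add(-8, -7) = -15)
Function('U')(I) = Add(Rational(-2, 3), Mul(Rational(1, 3), Pow(Add(12, I), -1), Add(15, I))) (Function('U')(I) = Add(Rational(-2, 3), Mul(Rational(1, 3), Mul(Add(I, 15), Pow(Add(I, 12), -1)))) = Add(Rational(-2, 3), Mul(Rational(1, 3), Mul(Add(15, I), Pow(Add(12, I), -1)))) = Add(Rational(-2, 3), Mul(Rational(1, 3), Mul(Pow(Add(12, I), -1), Add(15, I)))) = Add(Rational(-2, 3), Mul(Rational(1, 3), Pow(Add(12, I), -1), Add(15, I))))
Function('D')(c) = Mul(Add(-15, c), Add(4, c)) (Function('D')(c) = Mul(Add(c, 4), Add(c, -15)) = Mul(Add(4, c), Add(-15, c)) = Mul(Add(-15, c), Add(4, c)))
Mul(Function('D')(-6), Function('U')(-16)) = Mul(Add(-60, Pow(-6, 2), Mul(-11, -6)), Mul(Rational(1, 3), Pow(Add(12, -16), -1), Add(-9, Mul(-1, -16)))) = Mul(Add(-60, 36, 66), Mul(Rational(1, 3), Pow(-4, -1), Add(-9, 16))) = Mul(42, Mul(Rational(1, 3), Rational(-1, 4), 7)) = Mul(42, Rational(-7, 12)) = Rational(-49, 2)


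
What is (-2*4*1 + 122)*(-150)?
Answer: -17100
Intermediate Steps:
(-2*4*1 + 122)*(-150) = (-8*1 + 122)*(-150) = (-8 + 122)*(-150) = 114*(-150) = -17100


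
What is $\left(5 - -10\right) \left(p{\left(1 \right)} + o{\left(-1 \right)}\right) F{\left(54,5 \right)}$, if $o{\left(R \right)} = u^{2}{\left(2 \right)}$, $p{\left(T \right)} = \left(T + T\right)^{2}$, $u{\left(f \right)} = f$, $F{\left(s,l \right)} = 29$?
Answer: $3480$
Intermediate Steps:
$p{\left(T \right)} = 4 T^{2}$ ($p{\left(T \right)} = \left(2 T\right)^{2} = 4 T^{2}$)
$o{\left(R \right)} = 4$ ($o{\left(R \right)} = 2^{2} = 4$)
$\left(5 - -10\right) \left(p{\left(1 \right)} + o{\left(-1 \right)}\right) F{\left(54,5 \right)} = \left(5 - -10\right) \left(4 \cdot 1^{2} + 4\right) 29 = \left(5 + 10\right) \left(4 \cdot 1 + 4\right) 29 = 15 \left(4 + 4\right) 29 = 15 \cdot 8 \cdot 29 = 120 \cdot 29 = 3480$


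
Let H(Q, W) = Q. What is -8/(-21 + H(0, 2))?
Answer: 8/21 ≈ 0.38095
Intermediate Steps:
-8/(-21 + H(0, 2)) = -8/(-21 + 0) = -8/(-21) = -1/21*(-8) = 8/21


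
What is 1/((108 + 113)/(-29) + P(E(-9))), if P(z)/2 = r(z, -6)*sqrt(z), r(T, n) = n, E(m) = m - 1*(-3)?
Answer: -6409/775465 + 10092*I*sqrt(6)/775465 ≈ -0.0082647 + 0.031878*I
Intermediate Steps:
E(m) = 3 + m (E(m) = m + 3 = 3 + m)
P(z) = -12*sqrt(z) (P(z) = 2*(-6*sqrt(z)) = -12*sqrt(z))
1/((108 + 113)/(-29) + P(E(-9))) = 1/((108 + 113)/(-29) - 12*sqrt(3 - 9)) = 1/(-1/29*221 - 12*I*sqrt(6)) = 1/(-221/29 - 12*I*sqrt(6))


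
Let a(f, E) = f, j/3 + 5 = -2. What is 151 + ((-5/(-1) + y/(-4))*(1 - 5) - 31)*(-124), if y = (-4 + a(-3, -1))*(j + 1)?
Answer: -10885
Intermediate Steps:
j = -21 (j = -15 + 3*(-2) = -15 - 6 = -21)
y = 140 (y = (-4 - 3)*(-21 + 1) = -7*(-20) = 140)
151 + ((-5/(-1) + y/(-4))*(1 - 5) - 31)*(-124) = 151 + ((-5/(-1) + 140/(-4))*(1 - 5) - 31)*(-124) = 151 + ((-5*(-1) + 140*(-¼))*(-4) - 31)*(-124) = 151 + ((5 - 35)*(-4) - 31)*(-124) = 151 + (-30*(-4) - 31)*(-124) = 151 + (120 - 31)*(-124) = 151 + 89*(-124) = 151 - 11036 = -10885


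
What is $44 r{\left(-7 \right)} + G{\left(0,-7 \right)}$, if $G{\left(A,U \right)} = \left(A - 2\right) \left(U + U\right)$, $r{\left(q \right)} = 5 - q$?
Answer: $556$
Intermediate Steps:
$G{\left(A,U \right)} = 2 U \left(-2 + A\right)$ ($G{\left(A,U \right)} = \left(-2 + A\right) 2 U = 2 U \left(-2 + A\right)$)
$44 r{\left(-7 \right)} + G{\left(0,-7 \right)} = 44 \left(5 - -7\right) + 2 \left(-7\right) \left(-2 + 0\right) = 44 \left(5 + 7\right) + 2 \left(-7\right) \left(-2\right) = 44 \cdot 12 + 28 = 528 + 28 = 556$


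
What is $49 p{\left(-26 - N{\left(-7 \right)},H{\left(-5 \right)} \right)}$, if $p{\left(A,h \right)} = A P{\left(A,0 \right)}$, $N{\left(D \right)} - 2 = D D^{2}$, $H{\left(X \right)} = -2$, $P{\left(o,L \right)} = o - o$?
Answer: $0$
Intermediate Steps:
$P{\left(o,L \right)} = 0$
$N{\left(D \right)} = 2 + D^{3}$ ($N{\left(D \right)} = 2 + D D^{2} = 2 + D^{3}$)
$p{\left(A,h \right)} = 0$ ($p{\left(A,h \right)} = A 0 = 0$)
$49 p{\left(-26 - N{\left(-7 \right)},H{\left(-5 \right)} \right)} = 49 \cdot 0 = 0$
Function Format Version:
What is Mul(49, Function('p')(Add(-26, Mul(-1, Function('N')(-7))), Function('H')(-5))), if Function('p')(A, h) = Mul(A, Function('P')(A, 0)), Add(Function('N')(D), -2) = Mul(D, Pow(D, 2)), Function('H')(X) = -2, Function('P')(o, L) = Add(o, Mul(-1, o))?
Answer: 0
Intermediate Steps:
Function('P')(o, L) = 0
Function('N')(D) = Add(2, Pow(D, 3)) (Function('N')(D) = Add(2, Mul(D, Pow(D, 2))) = Add(2, Pow(D, 3)))
Function('p')(A, h) = 0 (Function('p')(A, h) = Mul(A, 0) = 0)
Mul(49, Function('p')(Add(-26, Mul(-1, Function('N')(-7))), Function('H')(-5))) = Mul(49, 0) = 0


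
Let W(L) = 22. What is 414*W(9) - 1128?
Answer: 7980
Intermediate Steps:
414*W(9) - 1128 = 414*22 - 1128 = 9108 - 1128 = 7980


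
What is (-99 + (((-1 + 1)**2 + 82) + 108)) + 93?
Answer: 184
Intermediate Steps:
(-99 + (((-1 + 1)**2 + 82) + 108)) + 93 = (-99 + ((0**2 + 82) + 108)) + 93 = (-99 + ((0 + 82) + 108)) + 93 = (-99 + (82 + 108)) + 93 = (-99 + 190) + 93 = 91 + 93 = 184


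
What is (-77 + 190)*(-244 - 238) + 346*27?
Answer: -45124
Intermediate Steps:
(-77 + 190)*(-244 - 238) + 346*27 = 113*(-482) + 9342 = -54466 + 9342 = -45124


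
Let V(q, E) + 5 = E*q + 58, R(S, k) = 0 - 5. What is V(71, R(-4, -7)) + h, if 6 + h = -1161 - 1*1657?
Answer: -3126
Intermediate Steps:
R(S, k) = -5
V(q, E) = 53 + E*q (V(q, E) = -5 + (E*q + 58) = -5 + (58 + E*q) = 53 + E*q)
h = -2824 (h = -6 + (-1161 - 1*1657) = -6 + (-1161 - 1657) = -6 - 2818 = -2824)
V(71, R(-4, -7)) + h = (53 - 5*71) - 2824 = (53 - 355) - 2824 = -302 - 2824 = -3126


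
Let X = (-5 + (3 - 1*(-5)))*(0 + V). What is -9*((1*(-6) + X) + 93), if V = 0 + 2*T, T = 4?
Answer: -999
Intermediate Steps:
V = 8 (V = 0 + 2*4 = 0 + 8 = 8)
X = 24 (X = (-5 + (3 - 1*(-5)))*(0 + 8) = (-5 + (3 + 5))*8 = (-5 + 8)*8 = 3*8 = 24)
-9*((1*(-6) + X) + 93) = -9*((1*(-6) + 24) + 93) = -9*((-6 + 24) + 93) = -9*(18 + 93) = -9*111 = -999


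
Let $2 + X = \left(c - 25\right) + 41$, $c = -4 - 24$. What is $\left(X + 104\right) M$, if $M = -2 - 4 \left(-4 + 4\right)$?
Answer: $-180$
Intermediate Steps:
$c = -28$ ($c = -4 - 24 = -28$)
$M = -2$ ($M = -2 - 0 = -2 + 0 = -2$)
$X = -14$ ($X = -2 + \left(\left(-28 - 25\right) + 41\right) = -2 + \left(-53 + 41\right) = -2 - 12 = -14$)
$\left(X + 104\right) M = \left(-14 + 104\right) \left(-2\right) = 90 \left(-2\right) = -180$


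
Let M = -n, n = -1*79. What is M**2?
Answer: 6241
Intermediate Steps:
n = -79
M = 79 (M = -1*(-79) = 79)
M**2 = 79**2 = 6241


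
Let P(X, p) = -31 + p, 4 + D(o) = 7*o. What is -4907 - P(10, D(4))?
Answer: -4900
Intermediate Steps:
D(o) = -4 + 7*o
-4907 - P(10, D(4)) = -4907 - (-31 + (-4 + 7*4)) = -4907 - (-31 + (-4 + 28)) = -4907 - (-31 + 24) = -4907 - 1*(-7) = -4907 + 7 = -4900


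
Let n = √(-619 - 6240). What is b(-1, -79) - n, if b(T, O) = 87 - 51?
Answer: 36 - 19*I*√19 ≈ 36.0 - 82.819*I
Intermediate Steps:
n = 19*I*√19 (n = √(-6859) = 19*I*√19 ≈ 82.819*I)
b(T, O) = 36
b(-1, -79) - n = 36 - 19*I*√19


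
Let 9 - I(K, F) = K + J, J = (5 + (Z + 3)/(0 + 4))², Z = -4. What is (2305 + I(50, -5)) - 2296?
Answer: -873/16 ≈ -54.563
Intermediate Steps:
J = 361/16 (J = (5 + (-4 + 3)/(0 + 4))² = (5 - 1/4)² = (5 - 1*¼)² = (5 - ¼)² = (19/4)² = 361/16 ≈ 22.563)
I(K, F) = -217/16 - K (I(K, F) = 9 - (K + 361/16) = 9 - (361/16 + K) = 9 + (-361/16 - K) = -217/16 - K)
(2305 + I(50, -5)) - 2296 = (2305 + (-217/16 - 1*50)) - 2296 = (2305 + (-217/16 - 50)) - 2296 = (2305 - 1017/16) - 2296 = 35863/16 - 2296 = -873/16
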